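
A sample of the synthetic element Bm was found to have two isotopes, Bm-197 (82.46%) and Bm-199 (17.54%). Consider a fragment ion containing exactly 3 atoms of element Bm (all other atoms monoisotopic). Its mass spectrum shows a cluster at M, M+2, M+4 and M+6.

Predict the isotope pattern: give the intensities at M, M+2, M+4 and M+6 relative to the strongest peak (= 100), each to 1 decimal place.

The 3 Bm atoms are independent, so intensities follow the terms of (0.8246 + 0.1754)^3.
P(M) = 0.8246^3 = 0.560699
P(M+2) = 3 × 0.8246^2 × 0.1754^1 = 0.357798
P(M+4) = 3 × 0.8246^1 × 0.1754^2 = 0.076107
P(M+6) = 0.1754^3 = 0.005396
The M peak is largest (0.560699); scaling to 100 gives 100.0 : 63.8 : 13.6 : 1.0.

100.0 : 63.8 : 13.6 : 1.0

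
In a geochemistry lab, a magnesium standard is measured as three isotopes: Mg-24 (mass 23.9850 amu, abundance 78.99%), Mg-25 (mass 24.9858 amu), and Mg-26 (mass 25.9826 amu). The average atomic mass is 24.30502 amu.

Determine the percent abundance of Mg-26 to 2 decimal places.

The remaining 21.01% is split between Mg-25 (fraction x) and Mg-26 (fraction 0.2101 − x).
Substituting: 24.9858x + 25.9826(0.2101 − x) = 5.3592685
(24.9858 − 25.9826)x = -0.09967576  ⇒  x = 0.10000, y = 0.11010
Mg-25: 10.00%, Mg-26: 11.01%.

11.01%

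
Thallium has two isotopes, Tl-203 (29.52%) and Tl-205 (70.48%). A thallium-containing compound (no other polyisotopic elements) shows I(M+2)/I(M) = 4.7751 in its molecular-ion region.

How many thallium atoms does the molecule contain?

2

The M+2/M ratio from n Tl atoms is n · q/p = n · 0.7048/0.2952.
n = 4.7751 × 0.2952/0.7048 = 2.00 ≈ 2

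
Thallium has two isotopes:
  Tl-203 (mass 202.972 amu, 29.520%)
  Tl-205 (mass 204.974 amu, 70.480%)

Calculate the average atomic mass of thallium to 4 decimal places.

204.3830 amu

Average mass = Σ (abundance × isotope mass) = 0.29520 × 202.972 + 0.70480 × 204.974
= 59.91733 + 144.46568 = 204.38301 amu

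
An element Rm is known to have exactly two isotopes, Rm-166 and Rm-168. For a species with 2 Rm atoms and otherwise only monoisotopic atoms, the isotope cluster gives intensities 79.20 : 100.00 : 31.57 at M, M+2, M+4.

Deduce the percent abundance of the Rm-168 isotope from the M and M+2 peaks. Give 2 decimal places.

Let p = fractional abundance of Rm-166. I(M+2)/I(M) = [C(2,1)·p^1·(1−p)] / p^2 = 2·(1−p)/p = 100.00/79.20 = 1.2626
(1−p)/p = 1.2626/2 = 0.6313  ⇒  p = 1/(1 + 0.6313) = 0.6130
Rm-166: 61.30%, Rm-168: 38.70%.

38.70%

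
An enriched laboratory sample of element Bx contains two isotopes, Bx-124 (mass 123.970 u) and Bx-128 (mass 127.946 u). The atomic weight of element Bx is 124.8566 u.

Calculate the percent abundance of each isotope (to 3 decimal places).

Bx-124: 77.701%, Bx-128: 22.299%

Writing the weighted mean with unknown fraction x of Bx-124:
123.970·x + 127.946·(1 − x) = 124.8566
(123.970 − 127.946)·x = 124.8566 − 127.946
x = -3.0894 / -3.976 = 0.77701 → 77.701% Bx-124, 22.299% Bx-128.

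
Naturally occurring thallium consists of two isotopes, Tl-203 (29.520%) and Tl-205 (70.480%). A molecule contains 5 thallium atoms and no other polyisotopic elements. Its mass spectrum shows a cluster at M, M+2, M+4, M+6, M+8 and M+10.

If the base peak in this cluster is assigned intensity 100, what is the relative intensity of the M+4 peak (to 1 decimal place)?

35.1

Term probabilities: M 0.0022, M+2 0.0268, M+4 0.1278, M+6 0.3051, M+8 0.3642, M+10 0.1739. Base peak = M+8.
P(M+8) = C(5,4) × 0.29520^1 × 0.70480^4 = 5 × 0.2952 × 0.24675365 = 0.364208 (base)
P(M+4) = C(5,2) × 0.29520^3 × 0.70480^2 = 10 × 0.02572463 × 0.49674304 = 0.127785
Relative intensity = 0.127785 / 0.364208 × 100 = 35.1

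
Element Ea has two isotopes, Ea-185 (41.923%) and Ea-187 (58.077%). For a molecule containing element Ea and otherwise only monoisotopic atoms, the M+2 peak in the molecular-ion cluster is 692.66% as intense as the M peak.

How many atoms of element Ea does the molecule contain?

5

For n independent Ea atoms, I(M+2)/I(M) = n · (abundance Ea-187) / (abundance Ea-185) = n · 0.58077/0.41923.
n = 6.9266 × 0.41923/0.58077 = 5.00 ≈ 5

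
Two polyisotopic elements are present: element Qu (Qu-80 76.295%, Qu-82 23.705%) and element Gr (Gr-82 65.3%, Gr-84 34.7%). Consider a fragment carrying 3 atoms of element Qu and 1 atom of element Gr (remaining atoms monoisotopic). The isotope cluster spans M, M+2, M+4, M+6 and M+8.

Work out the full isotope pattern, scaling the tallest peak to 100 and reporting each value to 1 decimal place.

Element Qu pattern (n=3): 0.44410763 : 0.41395523 : 0.12861667 : 0.01332048
Element Gr pattern (n=1): 0.6530 : 0.3470
Convolve the two distributions (both contribute in 2-u steps):
  M: 0.44410763×0.6530 = 0.290002
  M+2: 0.44410763×0.3470 + 0.41395523×0.6530 = 0.424418
  M+4: 0.41395523×0.3470 + 0.12861667×0.6530 = 0.227629
  M+6: 0.12861667×0.3470 + 0.01332048×0.6530 = 0.053328
  M+8: 0.01332048×0.3470 = 0.004622
Scale to base peak (0.424418) = 100: 68.3 : 100.0 : 53.6 : 12.6 : 1.1

68.3 : 100.0 : 53.6 : 12.6 : 1.1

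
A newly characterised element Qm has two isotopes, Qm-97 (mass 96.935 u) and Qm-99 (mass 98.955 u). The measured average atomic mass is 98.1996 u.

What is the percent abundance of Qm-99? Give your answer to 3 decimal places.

62.604%

Let x be the fractional abundance of Qm-97; then Qm-99 has abundance 1 − x.
96.935·x + 98.955·(1 − x) = 98.1996
(96.935 − 98.955)·x = 98.1996 − 98.955
x = -0.7554 / -2.020 = 0.37396 → 37.396% Qm-97, 62.604% Qm-99.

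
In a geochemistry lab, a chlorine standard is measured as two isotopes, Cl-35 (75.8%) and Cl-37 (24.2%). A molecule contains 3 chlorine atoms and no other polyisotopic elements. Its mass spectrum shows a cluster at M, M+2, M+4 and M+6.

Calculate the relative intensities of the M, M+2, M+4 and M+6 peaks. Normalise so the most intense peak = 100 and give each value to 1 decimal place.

100.0 : 95.8 : 30.6 : 3.3

Each Cl atom is independently Cl-35 (p = 0.758) or Cl-37 (q = 0.242); the cluster is the binomial expansion (p + q)^3.
P(M) = 0.758^3 = 0.435520
P(M+2) = 3 × 0.758^2 × 0.242^1 = 0.417133
P(M+4) = 3 × 0.758^1 × 0.242^2 = 0.133175
P(M+6) = 0.242^3 = 0.014172
The M peak is largest (0.435520); scaling to 100 gives 100.0 : 95.8 : 30.6 : 3.3.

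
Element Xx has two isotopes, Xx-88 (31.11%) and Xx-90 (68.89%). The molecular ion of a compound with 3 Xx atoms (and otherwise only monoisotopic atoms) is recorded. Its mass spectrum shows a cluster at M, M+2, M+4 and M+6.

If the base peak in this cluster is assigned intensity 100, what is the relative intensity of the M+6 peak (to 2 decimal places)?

(0.3111 + 0.6889)^3 gives M 0.0301, M+2 0.2000, M+4 0.4429, M+6 0.3269; the largest is M+4.
P(M+4) = C(3,2) × 0.3111^1 × 0.6889^2 = 3 × 0.3111 × 0.47458321 = 0.442929 (base)
P(M+6) = C(3,3) × 0.3111^0 × 0.6889^3 = 1 × 1.0000 × 0.32694037 = 0.326940
Relative intensity = 0.326940 / 0.442929 × 100 = 73.81

73.81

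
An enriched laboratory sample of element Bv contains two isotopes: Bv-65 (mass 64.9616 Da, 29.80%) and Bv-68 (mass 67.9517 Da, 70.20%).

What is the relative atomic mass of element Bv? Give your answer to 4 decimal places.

67.0607 Da

Ar = Σ fᵢ·mᵢ = 0.2980 × 64.9616 + 0.7020 × 67.9517
= 19.35856 + 47.70209 = 67.06065 Da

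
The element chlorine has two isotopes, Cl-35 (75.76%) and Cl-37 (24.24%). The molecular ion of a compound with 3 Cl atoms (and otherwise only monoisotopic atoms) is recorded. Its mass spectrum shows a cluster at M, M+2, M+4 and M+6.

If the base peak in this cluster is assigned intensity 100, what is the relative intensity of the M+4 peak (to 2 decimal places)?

Binomial terms of (0.7576 + 0.2424)^3: M 0.4348, M+2 0.4174, M+4 0.1335, M+6 0.0142 → M is the base peak.
P(M) = C(3,0) × 0.7576^3 × 0.2424^0 = 1 × 0.4348304 × 1.0000 = 0.434830 (base)
P(M+4) = C(3,2) × 0.7576^1 × 0.2424^2 = 3 × 0.7576 × 0.05875776 = 0.133545
Relative intensity = 0.133545 / 0.434830 × 100 = 30.71

30.71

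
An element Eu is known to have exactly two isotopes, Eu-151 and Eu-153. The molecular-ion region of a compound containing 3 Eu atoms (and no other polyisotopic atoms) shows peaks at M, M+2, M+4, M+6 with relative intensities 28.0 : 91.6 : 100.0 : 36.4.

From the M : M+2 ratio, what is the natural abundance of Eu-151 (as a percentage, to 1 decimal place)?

47.8%

Let p = fractional abundance of Eu-151. I(M+2)/I(M) = [C(3,1)·p^2·(1−p)] / p^3 = 3·(1−p)/p = 91.6/28.0 = 3.2714
(1−p)/p = 3.2714/3 = 1.0905  ⇒  p = 1/(1 + 1.0905) = 0.4784
Eu-151: 47.8%, Eu-153: 52.2%.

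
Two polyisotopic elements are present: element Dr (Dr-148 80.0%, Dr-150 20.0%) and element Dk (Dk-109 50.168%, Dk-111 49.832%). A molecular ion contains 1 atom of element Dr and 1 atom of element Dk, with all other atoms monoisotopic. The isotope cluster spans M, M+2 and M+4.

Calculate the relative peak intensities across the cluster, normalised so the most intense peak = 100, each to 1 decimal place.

80.4 : 100.0 : 20.0

Element Dr pattern (n=1): 0.8000 : 0.2000
Element Dk pattern (n=1): 0.50168 : 0.49832
Convolve the two distributions (both contribute in 2-u steps):
  M: 0.8000×0.50168 = 0.401344
  M+2: 0.8000×0.49832 + 0.2000×0.50168 = 0.498992
  M+4: 0.2000×0.49832 = 0.099664
Scale to base peak (0.498992) = 100: 80.4 : 100.0 : 20.0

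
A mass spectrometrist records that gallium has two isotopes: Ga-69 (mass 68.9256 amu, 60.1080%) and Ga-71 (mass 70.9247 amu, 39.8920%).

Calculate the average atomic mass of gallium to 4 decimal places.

69.7231 amu

Ar = Σ fᵢ·mᵢ = 0.601080 × 68.9256 + 0.398920 × 70.9247
= 41.42980 + 28.29328 = 69.72308 amu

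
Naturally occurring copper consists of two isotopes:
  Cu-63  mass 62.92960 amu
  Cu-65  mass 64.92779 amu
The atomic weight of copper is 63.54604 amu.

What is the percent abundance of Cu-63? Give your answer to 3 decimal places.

69.150%

Let x be the fractional abundance of Cu-63; then Cu-65 has abundance 1 − x.
62.92960·x + 64.92779·(1 − x) = 63.54604
(62.92960 − 64.92779)·x = 63.54604 − 64.92779
x = -1.38175 / -1.99819 = 0.69150 → 69.150% Cu-63, 30.850% Cu-65.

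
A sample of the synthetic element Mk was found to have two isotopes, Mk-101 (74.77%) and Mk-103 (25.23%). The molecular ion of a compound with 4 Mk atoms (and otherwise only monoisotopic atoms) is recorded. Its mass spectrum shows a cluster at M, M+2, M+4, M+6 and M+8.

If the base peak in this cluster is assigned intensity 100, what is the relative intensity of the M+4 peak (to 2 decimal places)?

(0.7477 + 0.2523)^4 gives M 0.3125, M+2 0.4219, M+4 0.2135, M+6 0.0480, M+8 0.0041; the largest is M+2.
P(M+2) = C(4,1) × 0.7477^3 × 0.2523^1 = 4 × 0.41800564 × 0.2523 = 0.421851 (base)
P(M+4) = C(4,2) × 0.7477^2 × 0.2523^2 = 6 × 0.55905529 × 0.06365529 = 0.213521
Relative intensity = 0.213521 / 0.421851 × 100 = 50.62

50.62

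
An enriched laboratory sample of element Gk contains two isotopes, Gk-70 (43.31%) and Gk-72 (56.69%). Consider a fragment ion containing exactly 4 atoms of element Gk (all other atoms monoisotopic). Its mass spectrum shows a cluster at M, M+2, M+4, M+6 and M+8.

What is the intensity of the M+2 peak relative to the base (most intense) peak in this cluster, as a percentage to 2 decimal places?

50.93%

Binomial terms of (0.4331 + 0.5669)^4: M 0.0352, M+2 0.1842, M+4 0.3617, M+6 0.3156, M+8 0.1033 → M+4 is the base peak.
P(M+4) = C(4,2) × 0.4331^2 × 0.5669^2 = 6 × 0.18757561 × 0.32137561 = 0.361693 (base)
P(M+2) = C(4,1) × 0.4331^3 × 0.5669^1 = 4 × 0.081239 × 0.5669 = 0.184218
Relative intensity = 0.184218 / 0.361693 × 100 = 50.93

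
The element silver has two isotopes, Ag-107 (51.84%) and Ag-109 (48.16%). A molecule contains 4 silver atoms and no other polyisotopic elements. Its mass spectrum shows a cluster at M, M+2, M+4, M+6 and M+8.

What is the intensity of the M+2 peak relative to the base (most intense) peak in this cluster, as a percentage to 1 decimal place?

71.8%

Binomial terms of (0.5184 + 0.4816)^4: M 0.0722, M+2 0.2684, M+4 0.3740, M+6 0.2316, M+8 0.0538 → M+4 is the base peak.
P(M+4) = C(4,2) × 0.5184^2 × 0.4816^2 = 6 × 0.26873856 × 0.23193856 = 0.373985 (base)
P(M+2) = C(4,1) × 0.5184^3 × 0.4816^1 = 4 × 0.13931407 × 0.4816 = 0.268375
Relative intensity = 0.268375 / 0.373985 × 100 = 71.8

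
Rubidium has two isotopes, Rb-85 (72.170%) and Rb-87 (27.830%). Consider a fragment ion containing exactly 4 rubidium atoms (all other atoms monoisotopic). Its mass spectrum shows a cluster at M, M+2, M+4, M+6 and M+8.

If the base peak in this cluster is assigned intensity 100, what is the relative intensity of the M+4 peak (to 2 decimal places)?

57.84

Binomial terms of (0.72170 + 0.27830)^4: M 0.2713, M+2 0.4184, M+4 0.2420, M+6 0.0622, M+8 0.0060 → M+2 is the base peak.
P(M+2) = C(4,1) × 0.72170^3 × 0.27830^1 = 4 × 0.37589809 × 0.2783 = 0.418450 (base)
P(M+4) = C(4,2) × 0.72170^2 × 0.27830^2 = 6 × 0.52085089 × 0.07745089 = 0.242042
Relative intensity = 0.242042 / 0.418450 × 100 = 57.84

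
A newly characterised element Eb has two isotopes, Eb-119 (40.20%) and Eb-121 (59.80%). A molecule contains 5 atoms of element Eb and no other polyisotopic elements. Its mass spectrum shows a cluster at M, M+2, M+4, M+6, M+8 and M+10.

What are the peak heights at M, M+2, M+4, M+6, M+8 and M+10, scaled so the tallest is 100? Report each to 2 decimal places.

3.04 : 22.60 : 67.22 : 100.00 : 74.38 : 22.13

Expanding (0.4020 + 0.5980)^5:
P(M) = 0.4020^5 = 0.010499
P(M+2) = 5 × 0.4020^4 × 0.5980^1 = 0.078086
P(M+4) = 10 × 0.4020^3 × 0.5980^2 = 0.232317
P(M+6) = 10 × 0.4020^2 × 0.5980^3 = 0.345586
P(M+8) = 5 × 0.4020^1 × 0.5980^4 = 0.257040
P(M+10) = 0.5980^5 = 0.076473
The M+6 peak is largest (0.345586); scaling to 100 gives 3.04 : 22.60 : 67.22 : 100.00 : 74.38 : 22.13.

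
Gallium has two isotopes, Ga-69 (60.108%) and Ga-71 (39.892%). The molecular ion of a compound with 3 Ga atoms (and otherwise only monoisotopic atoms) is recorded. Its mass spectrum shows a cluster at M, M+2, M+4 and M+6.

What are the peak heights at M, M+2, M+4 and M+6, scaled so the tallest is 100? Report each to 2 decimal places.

50.23 : 100.00 : 66.37 : 14.68

Expanding (0.60108 + 0.39892)^3:
P(M) = 0.60108^3 = 0.217169
P(M+2) = 3 × 0.60108^2 × 0.39892^1 = 0.432386
P(M+4) = 3 × 0.60108^1 × 0.39892^2 = 0.286963
P(M+6) = 0.39892^3 = 0.063483
The M+2 peak is largest (0.432386); scaling to 100 gives 50.23 : 100.00 : 66.37 : 14.68.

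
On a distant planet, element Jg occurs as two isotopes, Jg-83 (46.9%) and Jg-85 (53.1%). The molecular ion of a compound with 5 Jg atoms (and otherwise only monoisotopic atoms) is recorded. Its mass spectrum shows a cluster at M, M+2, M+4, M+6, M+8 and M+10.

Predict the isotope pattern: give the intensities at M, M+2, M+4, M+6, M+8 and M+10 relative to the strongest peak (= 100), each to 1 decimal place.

Each Jg atom is independently Jg-83 (p = 0.469) or Jg-85 (q = 0.531); the cluster is the binomial expansion (p + q)^5.
P(M) = 0.469^5 = 0.022692
P(M+2) = 5 × 0.469^4 × 0.531^1 = 0.128456
P(M+4) = 10 × 0.469^3 × 0.531^2 = 0.290876
P(M+6) = 10 × 0.469^2 × 0.531^3 = 0.329328
P(M+8) = 5 × 0.469^1 × 0.531^4 = 0.186432
P(M+10) = 0.531^5 = 0.042216
The M+6 peak is largest (0.329328); scaling to 100 gives 6.9 : 39.0 : 88.3 : 100.0 : 56.6 : 12.8.

6.9 : 39.0 : 88.3 : 100.0 : 56.6 : 12.8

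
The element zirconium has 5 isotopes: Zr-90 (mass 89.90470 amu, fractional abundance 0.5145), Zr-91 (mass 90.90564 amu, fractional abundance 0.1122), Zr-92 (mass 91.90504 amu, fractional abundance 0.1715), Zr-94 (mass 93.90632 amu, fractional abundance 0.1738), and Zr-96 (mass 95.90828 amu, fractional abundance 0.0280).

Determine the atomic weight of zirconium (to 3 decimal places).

91.224 amu

Average mass = Σ (abundance × isotope mass) = 0.5145 × 89.90470 + 0.1122 × 90.90564 + 0.1715 × 91.90504 + 0.1738 × 93.90632 + 0.0280 × 95.90828
= 46.255968 + 10.199613 + 15.761714 + 16.320918 + 2.685432 = 91.223645 amu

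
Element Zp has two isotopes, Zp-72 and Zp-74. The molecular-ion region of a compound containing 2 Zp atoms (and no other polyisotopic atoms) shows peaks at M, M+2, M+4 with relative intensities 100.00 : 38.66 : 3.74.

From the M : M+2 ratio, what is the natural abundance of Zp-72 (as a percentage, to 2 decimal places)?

83.80%

Write p for the Zp-72 fraction. I(M+2)/I(M) = [C(2,1)·p^1·(1−p)] / p^2 = 2·(1−p)/p = 38.66/100.00 = 0.3866
(1−p)/p = 0.3866/2 = 0.1933  ⇒  p = 1/(1 + 0.1933) = 0.8380
Zp-72: 83.80%, Zp-74: 16.20%.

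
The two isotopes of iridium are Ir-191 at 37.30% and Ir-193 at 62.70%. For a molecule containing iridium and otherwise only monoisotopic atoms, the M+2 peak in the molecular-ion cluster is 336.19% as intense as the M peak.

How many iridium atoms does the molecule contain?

The M+2/M ratio from n Ir atoms is n · q/p = n · 0.6270/0.3730.
n = 3.3619 × 0.3730/0.6270 = 2.00 ≈ 2

2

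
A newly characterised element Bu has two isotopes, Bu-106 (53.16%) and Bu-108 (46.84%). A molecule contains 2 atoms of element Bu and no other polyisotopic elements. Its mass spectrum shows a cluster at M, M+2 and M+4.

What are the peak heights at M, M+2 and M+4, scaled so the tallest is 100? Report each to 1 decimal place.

56.7 : 100.0 : 44.1

Expanding (0.5316 + 0.4684)^2:
P(M) = 0.5316^2 = 0.282599
P(M+2) = 2 × 0.5316^1 × 0.4684^1 = 0.498003
P(M+4) = 0.4684^2 = 0.219399
The M+2 peak is largest (0.498003); scaling to 100 gives 56.7 : 100.0 : 44.1.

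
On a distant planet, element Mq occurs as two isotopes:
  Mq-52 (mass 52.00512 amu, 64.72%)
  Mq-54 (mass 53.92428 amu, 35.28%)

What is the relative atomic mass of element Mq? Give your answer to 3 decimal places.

The abundance-weighted mean is 0.6472 × 52.00512 + 0.3528 × 53.92428
= 33.657714 + 19.024486 = 52.682200 amu

52.682 amu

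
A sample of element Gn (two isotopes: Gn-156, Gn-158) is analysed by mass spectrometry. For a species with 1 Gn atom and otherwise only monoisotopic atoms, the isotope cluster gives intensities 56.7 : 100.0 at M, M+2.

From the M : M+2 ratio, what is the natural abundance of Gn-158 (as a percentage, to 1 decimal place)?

Let p = fractional abundance of Gn-156. I(M+2)/I(M) = [C(1,1)·p^0·(1−p)] / p^1 = 1·(1−p)/p = 100.0/56.7 = 1.7637
(1−p)/p = 1.7637/1 = 1.7637  ⇒  p = 1/(1 + 1.7637) = 0.3618
Gn-156: 36.2%, Gn-158: 63.8%.

63.8%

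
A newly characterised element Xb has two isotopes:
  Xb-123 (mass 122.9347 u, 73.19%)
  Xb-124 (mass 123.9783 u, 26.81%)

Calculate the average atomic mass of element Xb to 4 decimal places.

The abundance-weighted mean is 0.7319 × 122.9347 + 0.2681 × 123.9783
= 89.97591 + 33.23858 = 123.21449 u

123.2145 u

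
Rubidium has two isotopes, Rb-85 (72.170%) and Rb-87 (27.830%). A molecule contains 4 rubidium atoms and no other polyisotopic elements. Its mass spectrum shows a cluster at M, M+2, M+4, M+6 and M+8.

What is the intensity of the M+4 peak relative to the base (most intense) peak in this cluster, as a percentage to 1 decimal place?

57.8%

(0.72170 + 0.27830)^4 gives M 0.2713, M+2 0.4184, M+4 0.2420, M+6 0.0622, M+8 0.0060; the largest is M+2.
P(M+2) = C(4,1) × 0.72170^3 × 0.27830^1 = 4 × 0.37589809 × 0.2783 = 0.418450 (base)
P(M+4) = C(4,2) × 0.72170^2 × 0.27830^2 = 6 × 0.52085089 × 0.07745089 = 0.242042
Relative intensity = 0.242042 / 0.418450 × 100 = 57.8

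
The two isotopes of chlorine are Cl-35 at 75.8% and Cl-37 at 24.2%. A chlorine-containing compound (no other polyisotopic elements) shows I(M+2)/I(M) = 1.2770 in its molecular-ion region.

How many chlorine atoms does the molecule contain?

4

For n independent Cl atoms, I(M+2)/I(M) = n · (abundance Cl-37) / (abundance Cl-35) = n · 0.242/0.758.
n = 1.2770 × 0.758/0.242 = 4.00 ≈ 4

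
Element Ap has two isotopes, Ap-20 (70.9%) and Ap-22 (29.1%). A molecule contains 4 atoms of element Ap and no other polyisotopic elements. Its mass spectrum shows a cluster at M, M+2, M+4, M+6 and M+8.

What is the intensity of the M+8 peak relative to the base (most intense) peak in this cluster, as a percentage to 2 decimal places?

1.73%

(0.709 + 0.291)^4 gives M 0.2527, M+2 0.4149, M+4 0.2554, M+6 0.0699, M+8 0.0072; the largest is M+2.
P(M+2) = C(4,1) × 0.709^3 × 0.291^1 = 4 × 0.35640083 × 0.2910 = 0.414851 (base)
P(M+8) = C(4,4) × 0.709^0 × 0.291^4 = 1 × 1.0000 × 0.00717087 = 0.007171
Relative intensity = 0.007171 / 0.414851 × 100 = 1.73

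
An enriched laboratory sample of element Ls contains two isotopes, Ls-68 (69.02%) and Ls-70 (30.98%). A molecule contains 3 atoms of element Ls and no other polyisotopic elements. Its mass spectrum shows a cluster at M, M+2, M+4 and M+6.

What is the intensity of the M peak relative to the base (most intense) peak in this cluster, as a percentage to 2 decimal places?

Term probabilities: M 0.3288, M+2 0.4427, M+4 0.1987, M+6 0.0297. Base peak = M+2.
P(M+2) = C(3,1) × 0.6902^2 × 0.3098^1 = 3 × 0.47637604 × 0.3098 = 0.442744 (base)
P(M) = C(3,0) × 0.6902^3 × 0.3098^0 = 1 × 0.32879474 × 1.0000 = 0.328795
Relative intensity = 0.328795 / 0.442744 × 100 = 74.26

74.26%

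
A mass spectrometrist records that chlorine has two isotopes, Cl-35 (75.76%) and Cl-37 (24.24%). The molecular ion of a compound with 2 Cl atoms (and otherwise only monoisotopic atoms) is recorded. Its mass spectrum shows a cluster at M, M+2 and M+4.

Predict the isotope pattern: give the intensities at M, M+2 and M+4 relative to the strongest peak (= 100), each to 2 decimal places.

100.00 : 63.99 : 10.24

Expanding (0.7576 + 0.2424)^2:
P(M) = 0.7576^2 = 0.573958
P(M+2) = 2 × 0.7576^1 × 0.2424^1 = 0.367284
P(M+4) = 0.2424^2 = 0.058758
The M peak is largest (0.573958); scaling to 100 gives 100.00 : 63.99 : 10.24.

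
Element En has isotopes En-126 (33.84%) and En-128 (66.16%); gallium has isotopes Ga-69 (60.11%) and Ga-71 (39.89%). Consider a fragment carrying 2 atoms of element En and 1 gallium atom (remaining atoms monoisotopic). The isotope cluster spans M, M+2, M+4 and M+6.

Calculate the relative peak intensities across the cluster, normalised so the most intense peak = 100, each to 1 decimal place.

15.6 : 71.3 : 100.0 : 39.5

Element En pattern (n=2): 0.11451456 : 0.44777088 : 0.43771456
Gallium pattern (n=1): 0.6011 : 0.3989
Convolve the two distributions (both contribute in 2-u steps):
  M: 0.11451456×0.6011 = 0.068835
  M+2: 0.11451456×0.3989 + 0.44777088×0.6011 = 0.314835
  M+4: 0.44777088×0.3989 + 0.43771456×0.6011 = 0.441726
  M+6: 0.43771456×0.3989 = 0.174604
Scale to base peak (0.441726) = 100: 15.6 : 71.3 : 100.0 : 39.5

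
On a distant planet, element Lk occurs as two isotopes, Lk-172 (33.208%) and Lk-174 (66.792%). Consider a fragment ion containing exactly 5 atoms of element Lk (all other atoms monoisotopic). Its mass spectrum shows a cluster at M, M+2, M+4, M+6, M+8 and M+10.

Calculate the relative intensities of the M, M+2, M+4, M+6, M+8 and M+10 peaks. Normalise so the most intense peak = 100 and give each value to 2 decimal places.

1.22 : 12.29 : 49.44 : 99.44 : 100.00 : 40.23

The 5 Lk atoms are independent, so intensities follow the terms of (0.33208 + 0.66792)^5.
P(M) = 0.33208^5 = 0.004038
P(M+2) = 5 × 0.33208^4 × 0.66792^1 = 0.040613
P(M+4) = 10 × 0.33208^3 × 0.66792^2 = 0.163372
P(M+6) = 10 × 0.33208^2 × 0.66792^3 = 0.328593
P(M+8) = 5 × 0.33208^1 × 0.66792^4 = 0.330454
P(M+10) = 0.66792^5 = 0.132930
The M+8 peak is largest (0.330454); scaling to 100 gives 1.22 : 12.29 : 49.44 : 99.44 : 100.00 : 40.23.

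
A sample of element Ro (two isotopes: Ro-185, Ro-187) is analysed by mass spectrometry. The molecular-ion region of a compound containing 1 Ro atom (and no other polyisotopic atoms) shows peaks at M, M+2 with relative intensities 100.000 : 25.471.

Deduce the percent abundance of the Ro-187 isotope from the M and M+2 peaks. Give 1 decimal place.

20.3%

Write p for the Ro-185 fraction. I(M+2)/I(M) = [C(1,1)·p^0·(1−p)] / p^1 = 1·(1−p)/p = 25.471/100.000 = 0.2547
(1−p)/p = 0.2547/1 = 0.2547  ⇒  p = 1/(1 + 0.2547) = 0.7970
Ro-185: 79.7%, Ro-187: 20.3%.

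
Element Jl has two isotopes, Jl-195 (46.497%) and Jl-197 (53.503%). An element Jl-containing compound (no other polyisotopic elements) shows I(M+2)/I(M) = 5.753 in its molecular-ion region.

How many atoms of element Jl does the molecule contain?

5

With n Jl atoms, P(M+2)/P(M) = C(n,1)·p^(n−1)q / p^n = n·q/p = n · 0.53503/0.46497.
n = 5.753 × 0.46497/0.53503 = 5.00 ≈ 5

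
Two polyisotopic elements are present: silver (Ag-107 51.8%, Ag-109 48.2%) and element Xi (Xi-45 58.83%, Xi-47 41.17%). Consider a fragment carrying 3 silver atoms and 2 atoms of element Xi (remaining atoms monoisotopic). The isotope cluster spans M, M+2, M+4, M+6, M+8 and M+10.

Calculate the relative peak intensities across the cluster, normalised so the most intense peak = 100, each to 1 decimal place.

Silver pattern (n=3): 0.13899183 : 0.3879965 : 0.3610315 : 0.11198017
Element Xi pattern (n=2): 0.34609689 : 0.48440622 : 0.16949689
Convolve the two distributions (both contribute in 2-u steps):
  M: 0.13899183×0.34609689 = 0.048105
  M+2: 0.13899183×0.48440622 + 0.3879965×0.34609689 = 0.201613
  M+4: 0.13899183×0.16949689 + 0.3879965×0.48440622 + 0.3610315×0.34609689 = 0.336458
  M+6: 0.3879965×0.16949689 + 0.3610315×0.48440622 + 0.11198017×0.34609689 = 0.279406
  M+8: 0.3610315×0.16949689 + 0.11198017×0.48440622 = 0.115438
  M+10: 0.11198017×0.16949689 = 0.018980
Scale to base peak (0.336458) = 100: 14.3 : 59.9 : 100.0 : 83.0 : 34.3 : 5.6

14.3 : 59.9 : 100.0 : 83.0 : 34.3 : 5.6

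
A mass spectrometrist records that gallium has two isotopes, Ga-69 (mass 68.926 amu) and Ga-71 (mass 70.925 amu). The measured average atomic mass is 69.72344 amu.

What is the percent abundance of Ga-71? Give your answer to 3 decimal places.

39.892%

Let x be the fractional abundance of Ga-69; then Ga-71 has abundance 1 − x.
68.926·x + 70.925·(1 − x) = 69.72344
(68.926 − 70.925)·x = 69.72344 − 70.925
x = -1.20156 / -1.999 = 0.60108 → 60.108% Ga-69, 39.892% Ga-71.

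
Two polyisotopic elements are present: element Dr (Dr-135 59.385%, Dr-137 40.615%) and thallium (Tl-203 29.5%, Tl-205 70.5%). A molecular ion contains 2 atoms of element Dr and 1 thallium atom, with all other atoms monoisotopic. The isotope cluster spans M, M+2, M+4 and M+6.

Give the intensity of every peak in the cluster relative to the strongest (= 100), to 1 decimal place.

Element Dr pattern (n=2): 0.35265782 : 0.48238435 : 0.16495782
Thallium pattern (n=1): 0.2950 : 0.7050
Convolve the two distributions (both contribute in 2-u steps):
  M: 0.35265782×0.2950 = 0.104034
  M+2: 0.35265782×0.7050 + 0.48238435×0.2950 = 0.390927
  M+4: 0.48238435×0.7050 + 0.16495782×0.2950 = 0.388744
  M+6: 0.16495782×0.7050 = 0.116295
Scale to base peak (0.390927) = 100: 26.6 : 100.0 : 99.4 : 29.7

26.6 : 100.0 : 99.4 : 29.7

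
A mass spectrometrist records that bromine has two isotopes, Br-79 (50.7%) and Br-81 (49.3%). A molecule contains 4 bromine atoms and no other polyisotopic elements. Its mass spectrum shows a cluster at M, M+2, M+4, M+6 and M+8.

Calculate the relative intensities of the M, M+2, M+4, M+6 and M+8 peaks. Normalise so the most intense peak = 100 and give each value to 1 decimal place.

17.6 : 68.6 : 100.0 : 64.8 : 15.8

Expanding (0.507 + 0.493)^4:
P(M) = 0.507^4 = 0.066074
P(M+2) = 4 × 0.507^3 × 0.493^1 = 0.256999
P(M+4) = 6 × 0.507^2 × 0.493^2 = 0.374853
P(M+6) = 4 × 0.507^1 × 0.493^3 = 0.243001
P(M+8) = 0.493^4 = 0.059073
The M+4 peak is largest (0.374853); scaling to 100 gives 17.6 : 68.6 : 100.0 : 64.8 : 15.8.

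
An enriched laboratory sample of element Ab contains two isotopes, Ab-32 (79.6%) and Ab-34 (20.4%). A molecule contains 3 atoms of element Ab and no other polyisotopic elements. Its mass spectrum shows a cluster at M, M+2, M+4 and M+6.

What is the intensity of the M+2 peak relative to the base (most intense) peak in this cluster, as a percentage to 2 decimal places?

Term probabilities: M 0.5044, M+2 0.3878, M+4 0.0994, M+6 0.0085. Base peak = M.
P(M) = C(3,0) × 0.796^3 × 0.204^0 = 1 × 0.50435834 × 1.0000 = 0.504358 (base)
P(M+2) = C(3,1) × 0.796^2 × 0.204^1 = 3 × 0.633616 × 0.2040 = 0.387773
Relative intensity = 0.387773 / 0.504358 × 100 = 76.88

76.88%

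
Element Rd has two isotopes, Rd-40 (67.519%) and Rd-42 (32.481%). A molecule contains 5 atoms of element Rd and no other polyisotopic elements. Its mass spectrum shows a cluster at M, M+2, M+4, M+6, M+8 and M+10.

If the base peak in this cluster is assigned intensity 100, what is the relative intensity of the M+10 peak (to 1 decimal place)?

(0.67519 + 0.32481)^5 gives M 0.1403, M+2 0.3375, M+4 0.3247, M+6 0.1562, M+8 0.0376, M+10 0.0036; the largest is M+2.
P(M+2) = C(5,1) × 0.67519^4 × 0.32481^1 = 5 × 0.20782797 × 0.32481 = 0.337523 (base)
P(M+10) = C(5,5) × 0.67519^0 × 0.32481^5 = 1 × 1.0000 × 0.00361532 = 0.003615
Relative intensity = 0.003615 / 0.337523 × 100 = 1.1

1.1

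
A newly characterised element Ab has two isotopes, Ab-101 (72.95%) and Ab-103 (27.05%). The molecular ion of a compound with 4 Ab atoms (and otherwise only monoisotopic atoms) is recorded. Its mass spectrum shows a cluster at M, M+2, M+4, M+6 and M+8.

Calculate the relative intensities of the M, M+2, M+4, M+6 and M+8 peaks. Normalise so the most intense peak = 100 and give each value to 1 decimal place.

Expanding (0.7295 + 0.2705)^4:
P(M) = 0.7295^4 = 0.283205
P(M+2) = 4 × 0.7295^3 × 0.2705^1 = 0.420052
P(M+4) = 6 × 0.7295^2 × 0.2705^2 = 0.233634
P(M+6) = 4 × 0.7295^1 × 0.2705^3 = 0.057755
P(M+8) = 0.2705^4 = 0.005354
The M+2 peak is largest (0.420052); scaling to 100 gives 67.4 : 100.0 : 55.6 : 13.7 : 1.3.

67.4 : 100.0 : 55.6 : 13.7 : 1.3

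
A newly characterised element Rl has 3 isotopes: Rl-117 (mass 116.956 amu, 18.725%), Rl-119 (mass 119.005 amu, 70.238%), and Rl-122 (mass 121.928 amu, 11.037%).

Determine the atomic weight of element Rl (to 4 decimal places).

118.9439 amu

Average mass = Σ (abundance × isotope mass) = 0.18725 × 116.956 + 0.70238 × 119.005 + 0.11037 × 121.928
= 21.90001 + 83.58673 + 13.45719 = 118.94393 amu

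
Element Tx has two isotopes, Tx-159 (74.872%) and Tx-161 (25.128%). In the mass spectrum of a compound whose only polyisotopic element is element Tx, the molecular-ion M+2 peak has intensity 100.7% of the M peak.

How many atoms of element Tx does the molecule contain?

3

The M+2/M ratio from n Tx atoms is n · q/p = n · 0.25128/0.74872.
n = 1.007 × 0.74872/0.25128 = 3.00 ≈ 3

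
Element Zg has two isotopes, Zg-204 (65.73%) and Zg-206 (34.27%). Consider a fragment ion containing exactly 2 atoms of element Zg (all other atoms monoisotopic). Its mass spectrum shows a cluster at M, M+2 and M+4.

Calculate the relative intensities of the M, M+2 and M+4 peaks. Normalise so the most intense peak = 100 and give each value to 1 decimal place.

Expanding (0.6573 + 0.3427)^2:
P(M) = 0.6573^2 = 0.432043
P(M+2) = 2 × 0.6573^1 × 0.3427^1 = 0.450513
P(M+4) = 0.3427^2 = 0.117443
The M+2 peak is largest (0.450513); scaling to 100 gives 95.9 : 100.0 : 26.1.

95.9 : 100.0 : 26.1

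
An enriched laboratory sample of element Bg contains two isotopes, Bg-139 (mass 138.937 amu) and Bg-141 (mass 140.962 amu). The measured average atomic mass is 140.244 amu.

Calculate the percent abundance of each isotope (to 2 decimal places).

Writing the weighted mean with unknown fraction x of Bg-139:
138.937·x + 140.962·(1 − x) = 140.244
(138.937 − 140.962)·x = 140.244 − 140.962
x = -0.718 / -2.025 = 0.35457 → 35.46% Bg-139, 64.54% Bg-141.

Bg-139: 35.46%, Bg-141: 64.54%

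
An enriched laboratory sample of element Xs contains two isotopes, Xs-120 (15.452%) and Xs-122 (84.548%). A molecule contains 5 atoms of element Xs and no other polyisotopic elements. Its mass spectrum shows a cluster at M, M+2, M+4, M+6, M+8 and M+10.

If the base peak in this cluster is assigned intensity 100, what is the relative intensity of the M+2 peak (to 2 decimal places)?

0.56

(0.15452 + 0.84548)^5 gives M 0.0001, M+2 0.0024, M+4 0.0264, M+6 0.1443, M+8 0.3948, M+10 0.4320; the largest is M+10.
P(M+10) = C(5,5) × 0.15452^0 × 0.84548^5 = 1 × 1.0000 × 0.43203277 = 0.432033 (base)
P(M+2) = C(5,1) × 0.15452^4 × 0.84548^1 = 5 × 0.00057008 × 0.84548 = 0.002410
Relative intensity = 0.002410 / 0.432033 × 100 = 0.56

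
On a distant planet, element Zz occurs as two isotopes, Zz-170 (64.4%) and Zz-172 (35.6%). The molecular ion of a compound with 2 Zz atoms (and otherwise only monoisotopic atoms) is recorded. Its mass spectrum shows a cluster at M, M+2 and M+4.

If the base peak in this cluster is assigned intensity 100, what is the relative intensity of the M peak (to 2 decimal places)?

(0.644 + 0.356)^2 gives M 0.4147, M+2 0.4585, M+4 0.1267; the largest is M+2.
P(M+2) = C(2,1) × 0.644^1 × 0.356^1 = 2 × 0.6440 × 0.3560 = 0.458528 (base)
P(M) = C(2,0) × 0.644^2 × 0.356^0 = 1 × 0.414736 × 1.0000 = 0.414736
Relative intensity = 0.414736 / 0.458528 × 100 = 90.45

90.45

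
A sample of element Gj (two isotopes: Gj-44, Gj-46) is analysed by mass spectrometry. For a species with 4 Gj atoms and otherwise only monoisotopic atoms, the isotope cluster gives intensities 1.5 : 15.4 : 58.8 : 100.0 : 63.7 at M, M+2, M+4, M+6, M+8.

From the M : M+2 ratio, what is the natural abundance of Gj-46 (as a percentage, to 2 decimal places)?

Let p = fractional abundance of Gj-44. I(M+2)/I(M) = [C(4,1)·p^3·(1−p)] / p^4 = 4·(1−p)/p = 15.4/1.5 = 10.2667
(1−p)/p = 10.2667/4 = 2.5667  ⇒  p = 1/(1 + 2.5667) = 0.2804
Gj-44: 28.04%, Gj-46: 71.96%.

71.96%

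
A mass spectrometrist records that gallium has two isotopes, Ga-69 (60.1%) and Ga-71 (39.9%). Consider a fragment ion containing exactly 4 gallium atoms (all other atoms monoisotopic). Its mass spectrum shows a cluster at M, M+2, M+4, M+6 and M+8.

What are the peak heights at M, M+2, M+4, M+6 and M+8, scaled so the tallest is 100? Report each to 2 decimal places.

Each Ga atom is independently Ga-69 (p = 0.601) or Ga-71 (q = 0.399); the cluster is the binomial expansion (p + q)^4.
P(M) = 0.601^4 = 0.130466
P(M+2) = 4 × 0.601^3 × 0.399^1 = 0.346463
P(M+4) = 6 × 0.601^2 × 0.399^2 = 0.345021
P(M+6) = 4 × 0.601^1 × 0.399^3 = 0.152705
P(M+8) = 0.399^4 = 0.025345
The M+2 peak is largest (0.346463); scaling to 100 gives 37.66 : 100.00 : 99.58 : 44.08 : 7.32.

37.66 : 100.00 : 99.58 : 44.08 : 7.32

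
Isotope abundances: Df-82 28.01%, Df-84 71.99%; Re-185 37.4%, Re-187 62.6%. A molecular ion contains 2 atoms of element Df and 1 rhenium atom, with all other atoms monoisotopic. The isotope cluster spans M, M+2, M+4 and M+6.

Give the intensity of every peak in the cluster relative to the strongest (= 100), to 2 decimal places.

Element Df pattern (n=2): 0.07845601 : 0.40328798 : 0.51825601
Rhenium pattern (n=1): 0.3740 : 0.6260
Convolve the two distributions (both contribute in 2-u steps):
  M: 0.07845601×0.3740 = 0.029343
  M+2: 0.07845601×0.6260 + 0.40328798×0.3740 = 0.199943
  M+4: 0.40328798×0.6260 + 0.51825601×0.3740 = 0.446286
  M+6: 0.51825601×0.6260 = 0.324428
Scale to base peak (0.446286) = 100: 6.57 : 44.80 : 100.00 : 72.70

6.57 : 44.80 : 100.00 : 72.70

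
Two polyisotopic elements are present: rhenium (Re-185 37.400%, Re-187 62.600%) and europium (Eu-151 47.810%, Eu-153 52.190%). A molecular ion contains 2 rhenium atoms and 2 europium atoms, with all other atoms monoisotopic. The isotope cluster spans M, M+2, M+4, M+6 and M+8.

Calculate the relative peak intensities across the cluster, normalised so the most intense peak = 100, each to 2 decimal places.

Rhenium pattern (n=2): 0.139876 : 0.468248 : 0.391876
Europium pattern (n=2): 0.22857961 : 0.49904078 : 0.27237961
Convolve the two distributions (both contribute in 2-u steps):
  M: 0.139876×0.22857961 = 0.031973
  M+2: 0.139876×0.49904078 + 0.468248×0.22857961 = 0.176836
  M+4: 0.139876×0.27237961 + 0.468248×0.49904078 + 0.391876×0.22857961 = 0.361349
  M+6: 0.468248×0.27237961 + 0.391876×0.49904078 = 0.323103
  M+8: 0.391876×0.27237961 = 0.106739
Scale to base peak (0.361349) = 100: 8.85 : 48.94 : 100.00 : 89.42 : 29.54

8.85 : 48.94 : 100.00 : 89.42 : 29.54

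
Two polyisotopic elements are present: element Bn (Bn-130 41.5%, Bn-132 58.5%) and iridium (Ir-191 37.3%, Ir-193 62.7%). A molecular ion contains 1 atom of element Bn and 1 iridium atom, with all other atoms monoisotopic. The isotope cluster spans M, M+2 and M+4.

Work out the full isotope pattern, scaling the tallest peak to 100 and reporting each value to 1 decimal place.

Element Bn pattern (n=1): 0.4150 : 0.5850
Iridium pattern (n=1): 0.3730 : 0.6270
Convolve the two distributions (both contribute in 2-u steps):
  M: 0.4150×0.3730 = 0.154795
  M+2: 0.4150×0.6270 + 0.5850×0.3730 = 0.478410
  M+4: 0.5850×0.6270 = 0.366795
Scale to base peak (0.478410) = 100: 32.4 : 100.0 : 76.7

32.4 : 100.0 : 76.7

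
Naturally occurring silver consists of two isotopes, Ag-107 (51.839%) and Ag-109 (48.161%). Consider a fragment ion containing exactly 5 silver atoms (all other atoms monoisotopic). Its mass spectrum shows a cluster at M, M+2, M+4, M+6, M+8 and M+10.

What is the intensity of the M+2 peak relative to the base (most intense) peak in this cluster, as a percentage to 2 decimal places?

53.82%

Binomial terms of (0.51839 + 0.48161)^5: M 0.0374, M+2 0.1739, M+4 0.3231, M+6 0.3002, M+8 0.1394, M+10 0.0259 → M+4 is the base peak.
P(M+4) = C(5,2) × 0.51839^3 × 0.48161^2 = 10 × 0.13930601 × 0.23194819 = 0.323118 (base)
P(M+2) = C(5,1) × 0.51839^4 × 0.48161^1 = 5 × 0.07221484 × 0.48161 = 0.173897
Relative intensity = 0.173897 / 0.323118 × 100 = 53.82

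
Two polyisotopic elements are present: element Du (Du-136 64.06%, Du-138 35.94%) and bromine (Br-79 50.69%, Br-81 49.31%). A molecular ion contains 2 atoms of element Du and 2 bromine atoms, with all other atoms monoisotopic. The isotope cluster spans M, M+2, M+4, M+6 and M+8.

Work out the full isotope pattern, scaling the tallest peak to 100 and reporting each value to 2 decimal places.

Element Du pattern (n=2): 0.41036836 : 0.46046328 : 0.12916836
Bromine pattern (n=2): 0.25694761 : 0.49990478 : 0.24314761
Convolve the two distributions (both contribute in 2-u steps):
  M: 0.41036836×0.25694761 = 0.105443
  M+2: 0.41036836×0.49990478 + 0.46046328×0.25694761 = 0.323460
  M+4: 0.41036836×0.24314761 + 0.46046328×0.49990478 + 0.12916836×0.25694761 = 0.363157
  M+6: 0.46046328×0.24314761 + 0.12916836×0.49990478 = 0.176532
  M+8: 0.12916836×0.24314761 = 0.031407
Scale to base peak (0.363157) = 100: 29.04 : 89.07 : 100.00 : 48.61 : 8.65

29.04 : 89.07 : 100.00 : 48.61 : 8.65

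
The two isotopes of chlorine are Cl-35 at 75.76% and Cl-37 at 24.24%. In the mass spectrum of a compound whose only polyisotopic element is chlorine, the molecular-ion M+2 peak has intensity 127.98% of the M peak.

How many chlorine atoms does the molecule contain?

For n independent Cl atoms, I(M+2)/I(M) = n · (abundance Cl-37) / (abundance Cl-35) = n · 0.2424/0.7576.
n = 1.2798 × 0.7576/0.2424 = 4.00 ≈ 4

4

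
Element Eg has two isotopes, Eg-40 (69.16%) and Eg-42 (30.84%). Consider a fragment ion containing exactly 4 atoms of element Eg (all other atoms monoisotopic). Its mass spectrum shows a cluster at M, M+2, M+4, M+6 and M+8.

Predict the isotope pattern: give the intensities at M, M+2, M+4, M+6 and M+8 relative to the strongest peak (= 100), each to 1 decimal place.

Each Eg atom is independently Eg-40 (p = 0.6916) or Eg-42 (q = 0.3084); the cluster is the binomial expansion (p + q)^4.
P(M) = 0.6916^4 = 0.228781
P(M+2) = 4 × 0.6916^3 × 0.3084^1 = 0.408074
P(M+4) = 6 × 0.6916^2 × 0.3084^2 = 0.272954
P(M+6) = 4 × 0.6916^1 × 0.3084^3 = 0.081144
P(M+8) = 0.3084^4 = 0.009046
The M+2 peak is largest (0.408074); scaling to 100 gives 56.1 : 100.0 : 66.9 : 19.9 : 2.2.

56.1 : 100.0 : 66.9 : 19.9 : 2.2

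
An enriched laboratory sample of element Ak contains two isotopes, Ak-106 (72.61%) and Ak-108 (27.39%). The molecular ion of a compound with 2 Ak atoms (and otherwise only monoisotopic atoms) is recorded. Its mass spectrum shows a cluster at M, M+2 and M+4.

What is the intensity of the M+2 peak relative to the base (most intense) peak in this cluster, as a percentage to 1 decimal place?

75.4%

Binomial terms of (0.7261 + 0.2739)^2: M 0.5272, M+2 0.3978, M+4 0.0750 → M is the base peak.
P(M) = C(2,0) × 0.7261^2 × 0.2739^0 = 1 × 0.52722121 × 1.0000 = 0.527221 (base)
P(M+2) = C(2,1) × 0.7261^1 × 0.2739^1 = 2 × 0.7261 × 0.2739 = 0.397758
Relative intensity = 0.397758 / 0.527221 × 100 = 75.4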